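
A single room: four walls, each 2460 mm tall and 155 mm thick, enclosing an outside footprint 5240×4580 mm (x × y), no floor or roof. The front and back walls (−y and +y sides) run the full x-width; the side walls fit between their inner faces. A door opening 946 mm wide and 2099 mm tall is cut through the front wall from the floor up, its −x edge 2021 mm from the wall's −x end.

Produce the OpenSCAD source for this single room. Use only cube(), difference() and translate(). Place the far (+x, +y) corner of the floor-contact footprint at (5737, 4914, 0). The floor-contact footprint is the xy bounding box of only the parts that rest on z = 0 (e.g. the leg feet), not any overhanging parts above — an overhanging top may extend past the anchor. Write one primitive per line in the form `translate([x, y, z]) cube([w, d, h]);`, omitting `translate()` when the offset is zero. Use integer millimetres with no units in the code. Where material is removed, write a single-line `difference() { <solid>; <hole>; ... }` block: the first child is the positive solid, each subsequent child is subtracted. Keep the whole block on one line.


difference() { translate([497, 334, 0]) cube([5240, 155, 2460]); translate([2518, 334, 0]) cube([946, 155, 2099]); }
translate([497, 4759, 0]) cube([5240, 155, 2460]);
translate([497, 489, 0]) cube([155, 4270, 2460]);
translate([5582, 489, 0]) cube([155, 4270, 2460]);


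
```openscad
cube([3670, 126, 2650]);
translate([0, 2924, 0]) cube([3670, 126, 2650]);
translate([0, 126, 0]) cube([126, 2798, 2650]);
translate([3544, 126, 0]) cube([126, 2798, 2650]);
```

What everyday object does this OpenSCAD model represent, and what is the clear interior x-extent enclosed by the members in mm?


A house (or room) frame. The interior width is 3418 mm.

Four 2650 mm walls enclosing a rectangle with no floor or roof — a room or house frame. Outside width is 3670 mm and wall thickness is 126 mm, so the interior width is 3670 − 2 × 126 = 3418 mm.


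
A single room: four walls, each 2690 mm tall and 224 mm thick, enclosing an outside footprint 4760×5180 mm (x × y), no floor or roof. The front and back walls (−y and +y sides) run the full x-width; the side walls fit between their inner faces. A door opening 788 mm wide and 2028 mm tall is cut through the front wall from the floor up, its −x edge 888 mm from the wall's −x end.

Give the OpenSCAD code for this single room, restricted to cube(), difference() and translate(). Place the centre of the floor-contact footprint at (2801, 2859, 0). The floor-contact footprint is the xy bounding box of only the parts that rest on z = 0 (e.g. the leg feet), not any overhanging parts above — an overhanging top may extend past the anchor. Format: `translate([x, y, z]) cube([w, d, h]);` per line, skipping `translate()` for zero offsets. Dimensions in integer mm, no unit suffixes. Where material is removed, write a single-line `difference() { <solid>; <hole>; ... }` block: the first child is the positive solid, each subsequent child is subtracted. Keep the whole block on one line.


difference() { translate([421, 269, 0]) cube([4760, 224, 2690]); translate([1309, 269, 0]) cube([788, 224, 2028]); }
translate([421, 5225, 0]) cube([4760, 224, 2690]);
translate([421, 493, 0]) cube([224, 4732, 2690]);
translate([4957, 493, 0]) cube([224, 4732, 2690]);


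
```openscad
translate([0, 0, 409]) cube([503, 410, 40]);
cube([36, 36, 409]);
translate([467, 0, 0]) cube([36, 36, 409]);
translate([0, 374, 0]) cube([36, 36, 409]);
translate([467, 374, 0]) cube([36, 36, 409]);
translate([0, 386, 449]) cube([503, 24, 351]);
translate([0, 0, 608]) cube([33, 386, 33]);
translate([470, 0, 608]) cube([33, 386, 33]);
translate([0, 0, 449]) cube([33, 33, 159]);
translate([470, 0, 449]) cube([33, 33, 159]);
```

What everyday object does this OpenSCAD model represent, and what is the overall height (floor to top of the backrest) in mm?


A chair. The overall height is 800 mm.

A slab on four corner posts with a tall panel at the back — a chair. The seat slab sits at z = 409 with thickness 40, and the 351 mm backrest starts at the seat top, so the overall height is 409 + 40 + 351 = 800 mm.


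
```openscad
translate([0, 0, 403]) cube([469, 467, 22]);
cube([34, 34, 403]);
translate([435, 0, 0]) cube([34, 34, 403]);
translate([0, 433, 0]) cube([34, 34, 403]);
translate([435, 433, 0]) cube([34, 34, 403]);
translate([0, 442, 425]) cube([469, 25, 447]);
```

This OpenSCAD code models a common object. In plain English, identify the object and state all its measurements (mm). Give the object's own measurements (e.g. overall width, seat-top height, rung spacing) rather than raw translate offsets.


A chair. The seat is a 469×467×22 mm slab with its top at z = 425 mm, on four 34×34 mm corner legs (flush with the seat edges, standing on z = 0). A flat backrest 25 mm thick, 447 mm tall, spans the full seat width and rises from the seat top along its +y edge, rear face flush with the rear of the seat.


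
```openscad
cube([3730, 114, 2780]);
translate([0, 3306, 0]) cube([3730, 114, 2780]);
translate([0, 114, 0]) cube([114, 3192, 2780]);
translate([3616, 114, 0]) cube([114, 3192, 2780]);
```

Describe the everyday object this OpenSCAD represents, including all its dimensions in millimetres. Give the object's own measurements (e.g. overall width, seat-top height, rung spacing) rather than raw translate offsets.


The wall frame of a small rectangular building: four walls, each 2780 mm tall and 114 mm thick, enclosing a footprint 3730 mm (x) by 3420 mm (y) outside-to-outside, with no floor or roof. The front and back walls (the −y and +y sides) span the full width; the two side walls fit between them.


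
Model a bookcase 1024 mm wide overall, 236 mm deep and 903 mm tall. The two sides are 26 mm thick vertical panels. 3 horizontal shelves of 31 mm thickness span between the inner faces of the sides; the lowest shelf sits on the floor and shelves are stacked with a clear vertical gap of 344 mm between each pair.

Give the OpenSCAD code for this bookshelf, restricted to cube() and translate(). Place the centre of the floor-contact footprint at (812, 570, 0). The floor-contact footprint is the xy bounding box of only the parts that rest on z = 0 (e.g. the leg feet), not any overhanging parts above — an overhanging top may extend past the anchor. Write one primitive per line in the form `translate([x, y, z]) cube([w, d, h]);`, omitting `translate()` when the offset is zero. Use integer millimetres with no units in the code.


translate([300, 452, 0]) cube([26, 236, 903]);
translate([1298, 452, 0]) cube([26, 236, 903]);
translate([326, 452, 0]) cube([972, 236, 31]);
translate([326, 452, 375]) cube([972, 236, 31]);
translate([326, 452, 750]) cube([972, 236, 31]);


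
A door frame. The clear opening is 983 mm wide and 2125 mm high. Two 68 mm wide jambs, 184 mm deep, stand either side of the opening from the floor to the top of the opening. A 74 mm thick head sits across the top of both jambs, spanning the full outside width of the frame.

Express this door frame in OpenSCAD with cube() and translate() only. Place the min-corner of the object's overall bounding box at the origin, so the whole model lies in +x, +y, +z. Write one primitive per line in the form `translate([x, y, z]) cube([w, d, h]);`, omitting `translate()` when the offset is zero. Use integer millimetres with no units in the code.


cube([68, 184, 2125]);
translate([1051, 0, 0]) cube([68, 184, 2125]);
translate([0, 0, 2125]) cube([1119, 184, 74]);


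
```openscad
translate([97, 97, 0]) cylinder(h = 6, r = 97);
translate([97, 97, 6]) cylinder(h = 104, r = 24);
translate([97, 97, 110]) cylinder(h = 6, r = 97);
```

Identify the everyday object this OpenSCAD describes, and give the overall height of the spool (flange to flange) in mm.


A spool. The overall height is 116 mm.

Three coaxial cylinders, large–small–large — a spool. Two 6 mm flanges and a 104 mm core give 6 + 104 + 6 = 116 mm.


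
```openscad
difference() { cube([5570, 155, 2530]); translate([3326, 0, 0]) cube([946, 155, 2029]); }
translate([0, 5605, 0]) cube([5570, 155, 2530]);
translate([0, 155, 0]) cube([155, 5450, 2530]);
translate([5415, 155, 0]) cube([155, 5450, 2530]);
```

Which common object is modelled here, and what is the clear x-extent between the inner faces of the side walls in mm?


A single room. The interior width is 5260 mm.

Four walls enclosing a rectangle with a door in the front wall — a room. Outside width 5570 minus two 155 mm walls gives 5260 mm.


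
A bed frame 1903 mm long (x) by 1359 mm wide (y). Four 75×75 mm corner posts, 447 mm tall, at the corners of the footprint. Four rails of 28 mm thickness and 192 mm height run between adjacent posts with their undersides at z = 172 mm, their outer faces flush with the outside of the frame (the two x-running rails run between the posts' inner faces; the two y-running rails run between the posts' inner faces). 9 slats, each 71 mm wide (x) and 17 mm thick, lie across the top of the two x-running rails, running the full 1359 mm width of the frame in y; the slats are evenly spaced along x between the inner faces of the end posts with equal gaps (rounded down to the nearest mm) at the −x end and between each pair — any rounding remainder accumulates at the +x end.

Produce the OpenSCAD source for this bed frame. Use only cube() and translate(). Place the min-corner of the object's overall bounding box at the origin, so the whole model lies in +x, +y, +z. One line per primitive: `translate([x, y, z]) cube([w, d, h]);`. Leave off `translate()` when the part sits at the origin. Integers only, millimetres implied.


cube([75, 75, 447]);
translate([0, 1284, 0]) cube([75, 75, 447]);
translate([1828, 0, 0]) cube([75, 75, 447]);
translate([1828, 1284, 0]) cube([75, 75, 447]);
translate([75, 0, 172]) cube([1753, 28, 192]);
translate([75, 1331, 172]) cube([1753, 28, 192]);
translate([0, 75, 172]) cube([28, 1209, 192]);
translate([1875, 75, 172]) cube([28, 1209, 192]);
translate([186, 0, 364]) cube([71, 1359, 17]);
translate([368, 0, 364]) cube([71, 1359, 17]);
translate([550, 0, 364]) cube([71, 1359, 17]);
translate([732, 0, 364]) cube([71, 1359, 17]);
translate([914, 0, 364]) cube([71, 1359, 17]);
translate([1096, 0, 364]) cube([71, 1359, 17]);
translate([1278, 0, 364]) cube([71, 1359, 17]);
translate([1460, 0, 364]) cube([71, 1359, 17]);
translate([1642, 0, 364]) cube([71, 1359, 17]);


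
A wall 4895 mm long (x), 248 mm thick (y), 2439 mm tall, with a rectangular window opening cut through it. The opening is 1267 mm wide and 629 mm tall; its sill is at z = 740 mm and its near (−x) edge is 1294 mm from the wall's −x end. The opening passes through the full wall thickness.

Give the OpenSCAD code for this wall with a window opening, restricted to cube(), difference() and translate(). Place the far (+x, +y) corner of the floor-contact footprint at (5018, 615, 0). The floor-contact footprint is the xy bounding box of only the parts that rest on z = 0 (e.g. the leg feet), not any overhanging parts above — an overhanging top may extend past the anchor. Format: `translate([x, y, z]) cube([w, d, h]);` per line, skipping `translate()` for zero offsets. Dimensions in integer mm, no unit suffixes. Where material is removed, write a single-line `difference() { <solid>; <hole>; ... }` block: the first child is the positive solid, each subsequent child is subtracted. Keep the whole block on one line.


difference() { translate([123, 367, 0]) cube([4895, 248, 2439]); translate([1417, 367, 740]) cube([1267, 248, 629]); }


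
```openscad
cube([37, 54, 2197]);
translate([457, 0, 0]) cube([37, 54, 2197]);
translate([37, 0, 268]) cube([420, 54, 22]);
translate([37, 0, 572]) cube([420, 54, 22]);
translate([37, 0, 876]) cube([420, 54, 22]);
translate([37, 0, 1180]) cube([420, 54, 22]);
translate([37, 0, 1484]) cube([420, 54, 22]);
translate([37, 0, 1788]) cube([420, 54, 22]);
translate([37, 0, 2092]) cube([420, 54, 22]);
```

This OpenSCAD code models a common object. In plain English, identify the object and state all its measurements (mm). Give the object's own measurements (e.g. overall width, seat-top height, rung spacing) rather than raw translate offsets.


A straight ladder. Two 37×54 mm vertical rails, 2197 mm tall, stand 494 mm apart (outside-to-outside) with their front faces coplanar on the −y side. 7 rungs, each 54 mm deep and 22 mm tall, span between the inner faces of the rails, front faces flush with the rails. The lowest rung's underside is at z = 268 mm and rungs are spaced 304 mm apart (underside to underside).


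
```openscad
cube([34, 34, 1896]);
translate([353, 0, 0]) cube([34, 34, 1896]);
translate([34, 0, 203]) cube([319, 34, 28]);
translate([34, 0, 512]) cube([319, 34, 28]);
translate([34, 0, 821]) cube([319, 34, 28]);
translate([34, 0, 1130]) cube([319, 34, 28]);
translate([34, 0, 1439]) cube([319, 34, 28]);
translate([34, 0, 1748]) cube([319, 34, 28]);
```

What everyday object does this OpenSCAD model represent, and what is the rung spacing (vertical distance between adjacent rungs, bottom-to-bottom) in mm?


A ladder. The rung spacing is 309 mm.

Two tall 34×34 posts with 6 short bars between them — a ladder. Adjacent rungs sit at z = 203 and z = 512, so the spacing is 512 − 203 = 309 mm.


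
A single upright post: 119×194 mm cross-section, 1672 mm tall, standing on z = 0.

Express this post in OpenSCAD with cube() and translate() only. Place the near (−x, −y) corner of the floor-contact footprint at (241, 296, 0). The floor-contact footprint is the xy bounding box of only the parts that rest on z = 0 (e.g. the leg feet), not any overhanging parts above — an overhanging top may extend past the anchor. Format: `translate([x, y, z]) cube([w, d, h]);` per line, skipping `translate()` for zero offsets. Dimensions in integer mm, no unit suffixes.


translate([241, 296, 0]) cube([119, 194, 1672]);


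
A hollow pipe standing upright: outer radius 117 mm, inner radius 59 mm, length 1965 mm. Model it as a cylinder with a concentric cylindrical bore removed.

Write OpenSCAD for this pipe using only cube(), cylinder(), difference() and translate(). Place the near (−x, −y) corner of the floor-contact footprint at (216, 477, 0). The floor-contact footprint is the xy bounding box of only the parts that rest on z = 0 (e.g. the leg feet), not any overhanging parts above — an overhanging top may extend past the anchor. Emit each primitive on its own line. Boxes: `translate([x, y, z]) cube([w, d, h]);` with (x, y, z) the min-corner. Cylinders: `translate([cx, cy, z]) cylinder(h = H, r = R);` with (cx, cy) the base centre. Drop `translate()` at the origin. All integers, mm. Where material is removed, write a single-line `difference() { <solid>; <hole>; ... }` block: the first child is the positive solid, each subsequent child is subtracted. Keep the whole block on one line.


difference() { translate([333, 594, 0]) cylinder(h = 1965, r = 117); translate([333, 594, 0]) cylinder(h = 1965, r = 59); }


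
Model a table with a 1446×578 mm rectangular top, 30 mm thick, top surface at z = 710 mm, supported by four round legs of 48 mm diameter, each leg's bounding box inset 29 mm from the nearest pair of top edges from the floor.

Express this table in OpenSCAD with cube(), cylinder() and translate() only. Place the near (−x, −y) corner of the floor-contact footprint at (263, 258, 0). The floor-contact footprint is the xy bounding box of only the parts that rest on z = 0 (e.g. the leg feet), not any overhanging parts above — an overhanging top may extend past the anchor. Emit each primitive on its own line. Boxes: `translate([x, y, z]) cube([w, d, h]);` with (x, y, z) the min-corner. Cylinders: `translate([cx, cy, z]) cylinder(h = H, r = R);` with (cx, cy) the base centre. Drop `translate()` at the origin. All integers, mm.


translate([234, 229, 680]) cube([1446, 578, 30]);
translate([287, 282, 0]) cylinder(h = 680, r = 24);
translate([1627, 282, 0]) cylinder(h = 680, r = 24);
translate([287, 754, 0]) cylinder(h = 680, r = 24);
translate([1627, 754, 0]) cylinder(h = 680, r = 24);


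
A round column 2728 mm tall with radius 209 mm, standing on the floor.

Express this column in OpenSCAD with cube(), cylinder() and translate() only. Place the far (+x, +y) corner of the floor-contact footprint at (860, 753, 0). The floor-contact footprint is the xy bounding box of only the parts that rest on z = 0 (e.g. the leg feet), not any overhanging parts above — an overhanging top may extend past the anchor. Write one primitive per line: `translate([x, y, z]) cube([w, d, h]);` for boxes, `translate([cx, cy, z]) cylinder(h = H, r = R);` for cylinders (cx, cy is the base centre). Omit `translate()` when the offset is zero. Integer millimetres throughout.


translate([651, 544, 0]) cylinder(h = 2728, r = 209);


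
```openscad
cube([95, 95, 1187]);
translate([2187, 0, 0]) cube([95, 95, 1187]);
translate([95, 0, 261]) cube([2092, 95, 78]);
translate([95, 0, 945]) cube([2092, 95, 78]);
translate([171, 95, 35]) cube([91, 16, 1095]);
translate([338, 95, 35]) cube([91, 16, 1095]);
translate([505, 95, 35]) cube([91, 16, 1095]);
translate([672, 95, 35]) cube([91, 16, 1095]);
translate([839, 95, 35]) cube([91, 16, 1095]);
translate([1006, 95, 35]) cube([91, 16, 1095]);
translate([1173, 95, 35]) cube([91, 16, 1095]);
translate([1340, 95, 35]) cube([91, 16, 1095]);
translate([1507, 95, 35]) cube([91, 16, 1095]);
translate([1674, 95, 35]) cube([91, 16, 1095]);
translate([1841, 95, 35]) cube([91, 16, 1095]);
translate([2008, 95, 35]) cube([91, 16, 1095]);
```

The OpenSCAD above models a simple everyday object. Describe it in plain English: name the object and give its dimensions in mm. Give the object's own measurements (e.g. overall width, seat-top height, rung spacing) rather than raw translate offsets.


A fence section. Two 95×95 mm posts, 1187 mm tall, stand on the floor with a clear span of 2092 mm between their inner faces. Two horizontal rails of 95×78 mm section span the gap between the posts with their undersides at z = 261 mm and z = 945 mm, flush with the posts' −y face. 12 pickets, each 91 mm wide, 16 mm thick and 1095 mm tall, are fixed to the +y face of the rails with their bottoms at z = 35 mm, spaced across the span with a 76 mm gap after the −x post and between neighbouring pickets, with 88 mm left before the +x post.


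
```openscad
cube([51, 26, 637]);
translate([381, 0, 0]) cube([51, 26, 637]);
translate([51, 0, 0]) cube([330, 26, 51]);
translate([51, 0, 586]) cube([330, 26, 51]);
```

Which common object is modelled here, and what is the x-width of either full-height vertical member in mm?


A picture frame. The border width is 51 mm.

Four thin pieces enclosing a rectangular opening — a picture frame. The two full-height stiles are 637 mm tall; the top rail sits at z = 586 and is 51 mm tall, so the border above the opening is 637 − 586 = 51 mm, matching the stile x-width.


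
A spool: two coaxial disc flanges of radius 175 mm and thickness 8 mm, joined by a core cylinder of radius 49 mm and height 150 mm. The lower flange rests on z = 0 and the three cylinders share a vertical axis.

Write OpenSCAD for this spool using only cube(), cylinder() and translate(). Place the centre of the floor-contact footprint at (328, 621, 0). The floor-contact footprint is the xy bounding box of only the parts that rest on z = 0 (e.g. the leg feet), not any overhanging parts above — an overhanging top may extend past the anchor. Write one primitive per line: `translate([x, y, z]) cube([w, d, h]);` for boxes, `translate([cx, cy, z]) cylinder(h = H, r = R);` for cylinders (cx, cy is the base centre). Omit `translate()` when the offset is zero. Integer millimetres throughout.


translate([328, 621, 0]) cylinder(h = 8, r = 175);
translate([328, 621, 8]) cylinder(h = 150, r = 49);
translate([328, 621, 158]) cylinder(h = 8, r = 175);


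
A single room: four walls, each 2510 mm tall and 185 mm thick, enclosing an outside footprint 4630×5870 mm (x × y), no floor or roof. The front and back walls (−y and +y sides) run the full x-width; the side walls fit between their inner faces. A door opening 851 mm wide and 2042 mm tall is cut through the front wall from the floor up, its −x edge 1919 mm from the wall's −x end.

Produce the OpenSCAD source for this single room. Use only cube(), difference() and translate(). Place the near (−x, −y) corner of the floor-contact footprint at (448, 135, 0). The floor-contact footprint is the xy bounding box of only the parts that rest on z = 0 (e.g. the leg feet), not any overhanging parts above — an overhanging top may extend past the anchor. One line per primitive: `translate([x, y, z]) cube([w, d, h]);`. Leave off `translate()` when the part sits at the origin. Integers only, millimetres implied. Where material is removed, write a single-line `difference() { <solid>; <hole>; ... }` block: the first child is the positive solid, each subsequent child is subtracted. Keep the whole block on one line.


difference() { translate([448, 135, 0]) cube([4630, 185, 2510]); translate([2367, 135, 0]) cube([851, 185, 2042]); }
translate([448, 5820, 0]) cube([4630, 185, 2510]);
translate([448, 320, 0]) cube([185, 5500, 2510]);
translate([4893, 320, 0]) cube([185, 5500, 2510]);


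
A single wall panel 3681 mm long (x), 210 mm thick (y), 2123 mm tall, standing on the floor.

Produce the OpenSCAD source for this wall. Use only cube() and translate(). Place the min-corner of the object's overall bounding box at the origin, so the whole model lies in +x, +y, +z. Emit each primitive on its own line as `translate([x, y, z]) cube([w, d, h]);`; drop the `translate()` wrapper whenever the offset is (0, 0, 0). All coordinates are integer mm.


cube([3681, 210, 2123]);


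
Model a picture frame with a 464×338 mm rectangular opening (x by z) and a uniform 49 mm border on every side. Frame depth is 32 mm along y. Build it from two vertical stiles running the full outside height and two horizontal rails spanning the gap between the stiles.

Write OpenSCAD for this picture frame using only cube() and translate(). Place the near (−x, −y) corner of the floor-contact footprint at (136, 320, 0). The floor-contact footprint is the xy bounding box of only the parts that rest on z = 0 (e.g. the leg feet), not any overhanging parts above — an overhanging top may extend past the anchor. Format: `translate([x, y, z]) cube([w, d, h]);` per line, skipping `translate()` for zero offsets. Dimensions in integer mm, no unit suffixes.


translate([136, 320, 0]) cube([49, 32, 436]);
translate([649, 320, 0]) cube([49, 32, 436]);
translate([185, 320, 0]) cube([464, 32, 49]);
translate([185, 320, 387]) cube([464, 32, 49]);


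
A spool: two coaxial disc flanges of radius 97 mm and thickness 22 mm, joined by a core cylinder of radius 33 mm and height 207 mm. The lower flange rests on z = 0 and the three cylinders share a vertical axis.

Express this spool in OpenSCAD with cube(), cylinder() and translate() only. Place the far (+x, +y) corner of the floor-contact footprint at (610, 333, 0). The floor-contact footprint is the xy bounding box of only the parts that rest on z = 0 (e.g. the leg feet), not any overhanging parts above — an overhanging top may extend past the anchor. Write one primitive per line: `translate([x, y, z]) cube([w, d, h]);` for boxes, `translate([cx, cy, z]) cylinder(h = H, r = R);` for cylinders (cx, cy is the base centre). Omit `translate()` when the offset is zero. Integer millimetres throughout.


translate([513, 236, 0]) cylinder(h = 22, r = 97);
translate([513, 236, 22]) cylinder(h = 207, r = 33);
translate([513, 236, 229]) cylinder(h = 22, r = 97);


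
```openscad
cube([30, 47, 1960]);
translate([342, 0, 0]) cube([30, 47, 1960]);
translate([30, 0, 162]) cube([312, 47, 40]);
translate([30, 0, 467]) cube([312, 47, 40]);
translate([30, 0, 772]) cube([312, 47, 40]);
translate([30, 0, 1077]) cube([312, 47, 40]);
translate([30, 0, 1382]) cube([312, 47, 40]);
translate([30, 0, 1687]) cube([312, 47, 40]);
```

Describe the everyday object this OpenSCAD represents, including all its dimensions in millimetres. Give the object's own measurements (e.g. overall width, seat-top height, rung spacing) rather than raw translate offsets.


A straight ladder. Two 30×47 mm vertical rails, 1960 mm tall, stand 372 mm apart (outside-to-outside) with their front faces coplanar on the −y side. 6 rungs, each 47 mm deep and 40 mm tall, span between the inner faces of the rails, front faces flush with the rails. The lowest rung's underside is at z = 162 mm and rungs are spaced 305 mm apart (underside to underside).


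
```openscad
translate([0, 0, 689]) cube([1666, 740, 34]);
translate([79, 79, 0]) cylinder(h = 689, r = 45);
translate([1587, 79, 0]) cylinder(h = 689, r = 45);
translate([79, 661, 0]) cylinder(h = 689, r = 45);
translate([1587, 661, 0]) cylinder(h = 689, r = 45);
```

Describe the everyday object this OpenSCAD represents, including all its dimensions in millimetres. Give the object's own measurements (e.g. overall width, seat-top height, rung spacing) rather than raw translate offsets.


A table: top 1666 mm (x) × 740 mm (y), 34 mm thick, upper face at z = 723 mm, on four round legs of 90 mm diameter, each leg's bounding box inset 34 mm from the nearest pair of top edges from z = 0 to the bottom of the top.


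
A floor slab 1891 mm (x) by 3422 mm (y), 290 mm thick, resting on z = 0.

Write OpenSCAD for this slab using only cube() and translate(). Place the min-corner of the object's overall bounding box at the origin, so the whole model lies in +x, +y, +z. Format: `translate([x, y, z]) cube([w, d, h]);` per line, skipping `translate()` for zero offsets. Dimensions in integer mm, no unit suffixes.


cube([1891, 3422, 290]);


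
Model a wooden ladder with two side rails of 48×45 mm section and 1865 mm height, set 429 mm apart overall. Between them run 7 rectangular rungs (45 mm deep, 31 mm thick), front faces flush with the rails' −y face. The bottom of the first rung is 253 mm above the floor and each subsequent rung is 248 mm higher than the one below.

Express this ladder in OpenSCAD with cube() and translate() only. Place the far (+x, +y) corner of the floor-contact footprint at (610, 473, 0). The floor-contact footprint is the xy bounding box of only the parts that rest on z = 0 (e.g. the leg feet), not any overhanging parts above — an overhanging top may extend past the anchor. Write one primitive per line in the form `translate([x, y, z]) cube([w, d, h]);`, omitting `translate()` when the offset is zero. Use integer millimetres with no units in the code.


// rung span = 429 - 2*48 = 333
// rung[k] z = 253 + k*248
translate([181, 428, 0]) cube([48, 45, 1865]);
translate([562, 428, 0]) cube([48, 45, 1865]);
translate([229, 428, 253]) cube([333, 45, 31]);
translate([229, 428, 501]) cube([333, 45, 31]);
translate([229, 428, 749]) cube([333, 45, 31]);
translate([229, 428, 997]) cube([333, 45, 31]);
translate([229, 428, 1245]) cube([333, 45, 31]);
translate([229, 428, 1493]) cube([333, 45, 31]);
translate([229, 428, 1741]) cube([333, 45, 31]);


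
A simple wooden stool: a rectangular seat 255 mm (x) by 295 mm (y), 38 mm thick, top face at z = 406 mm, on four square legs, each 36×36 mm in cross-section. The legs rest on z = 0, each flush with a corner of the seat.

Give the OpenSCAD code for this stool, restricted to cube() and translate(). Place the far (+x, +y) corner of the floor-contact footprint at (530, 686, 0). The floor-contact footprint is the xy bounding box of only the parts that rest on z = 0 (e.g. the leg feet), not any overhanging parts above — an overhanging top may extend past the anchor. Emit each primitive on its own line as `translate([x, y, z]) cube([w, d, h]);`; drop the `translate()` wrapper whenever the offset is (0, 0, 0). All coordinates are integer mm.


translate([275, 391, 368]) cube([255, 295, 38]);
translate([275, 391, 0]) cube([36, 36, 368]);
translate([494, 391, 0]) cube([36, 36, 368]);
translate([275, 650, 0]) cube([36, 36, 368]);
translate([494, 650, 0]) cube([36, 36, 368]);


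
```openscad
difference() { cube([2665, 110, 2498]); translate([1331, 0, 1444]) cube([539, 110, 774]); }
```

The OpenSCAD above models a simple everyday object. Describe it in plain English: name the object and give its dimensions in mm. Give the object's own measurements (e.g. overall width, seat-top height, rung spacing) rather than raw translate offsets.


A wall 2665 mm long (x), 110 mm thick (y), 2498 mm tall, with a rectangular window opening cut through it. The opening is 539 mm wide and 774 mm tall; its sill is at z = 1444 mm and its near (−x) edge is 1331 mm from the wall's −x end. The opening passes through the full wall thickness.


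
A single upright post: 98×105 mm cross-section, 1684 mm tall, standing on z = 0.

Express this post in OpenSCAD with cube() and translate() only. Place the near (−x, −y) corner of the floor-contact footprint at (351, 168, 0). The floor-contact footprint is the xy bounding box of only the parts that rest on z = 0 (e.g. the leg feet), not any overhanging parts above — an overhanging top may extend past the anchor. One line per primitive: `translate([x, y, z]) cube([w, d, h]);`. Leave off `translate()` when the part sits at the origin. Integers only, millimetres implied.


translate([351, 168, 0]) cube([98, 105, 1684]);


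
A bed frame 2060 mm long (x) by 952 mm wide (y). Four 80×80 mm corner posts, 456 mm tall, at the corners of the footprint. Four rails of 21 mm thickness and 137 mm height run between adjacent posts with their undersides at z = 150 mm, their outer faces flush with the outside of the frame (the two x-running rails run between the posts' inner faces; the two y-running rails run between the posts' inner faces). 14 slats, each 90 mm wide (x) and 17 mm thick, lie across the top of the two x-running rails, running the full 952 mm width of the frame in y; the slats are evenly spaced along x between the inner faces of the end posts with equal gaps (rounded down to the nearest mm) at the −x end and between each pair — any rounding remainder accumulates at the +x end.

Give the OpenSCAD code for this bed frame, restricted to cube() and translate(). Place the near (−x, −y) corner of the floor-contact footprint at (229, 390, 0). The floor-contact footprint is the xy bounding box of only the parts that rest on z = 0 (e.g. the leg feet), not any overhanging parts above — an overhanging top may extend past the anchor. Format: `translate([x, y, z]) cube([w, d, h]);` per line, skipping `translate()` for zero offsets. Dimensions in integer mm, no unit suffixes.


translate([229, 390, 0]) cube([80, 80, 456]);
translate([229, 1262, 0]) cube([80, 80, 456]);
translate([2209, 390, 0]) cube([80, 80, 456]);
translate([2209, 1262, 0]) cube([80, 80, 456]);
translate([309, 390, 150]) cube([1900, 21, 137]);
translate([309, 1321, 150]) cube([1900, 21, 137]);
translate([229, 470, 150]) cube([21, 792, 137]);
translate([2268, 470, 150]) cube([21, 792, 137]);
translate([351, 390, 287]) cube([90, 952, 17]);
translate([483, 390, 287]) cube([90, 952, 17]);
translate([615, 390, 287]) cube([90, 952, 17]);
translate([747, 390, 287]) cube([90, 952, 17]);
translate([879, 390, 287]) cube([90, 952, 17]);
translate([1011, 390, 287]) cube([90, 952, 17]);
translate([1143, 390, 287]) cube([90, 952, 17]);
translate([1275, 390, 287]) cube([90, 952, 17]);
translate([1407, 390, 287]) cube([90, 952, 17]);
translate([1539, 390, 287]) cube([90, 952, 17]);
translate([1671, 390, 287]) cube([90, 952, 17]);
translate([1803, 390, 287]) cube([90, 952, 17]);
translate([1935, 390, 287]) cube([90, 952, 17]);
translate([2067, 390, 287]) cube([90, 952, 17]);


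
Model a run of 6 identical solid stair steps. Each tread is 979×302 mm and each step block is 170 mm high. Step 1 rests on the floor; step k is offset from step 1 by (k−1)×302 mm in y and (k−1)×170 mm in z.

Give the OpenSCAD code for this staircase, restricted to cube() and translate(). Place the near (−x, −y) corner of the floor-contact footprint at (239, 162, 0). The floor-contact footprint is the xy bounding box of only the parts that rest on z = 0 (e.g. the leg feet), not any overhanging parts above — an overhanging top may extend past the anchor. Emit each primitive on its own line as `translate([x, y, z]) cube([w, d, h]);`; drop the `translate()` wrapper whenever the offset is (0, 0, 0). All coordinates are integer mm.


translate([239, 162, 0]) cube([979, 302, 170]);
translate([239, 464, 170]) cube([979, 302, 170]);
translate([239, 766, 340]) cube([979, 302, 170]);
translate([239, 1068, 510]) cube([979, 302, 170]);
translate([239, 1370, 680]) cube([979, 302, 170]);
translate([239, 1672, 850]) cube([979, 302, 170]);


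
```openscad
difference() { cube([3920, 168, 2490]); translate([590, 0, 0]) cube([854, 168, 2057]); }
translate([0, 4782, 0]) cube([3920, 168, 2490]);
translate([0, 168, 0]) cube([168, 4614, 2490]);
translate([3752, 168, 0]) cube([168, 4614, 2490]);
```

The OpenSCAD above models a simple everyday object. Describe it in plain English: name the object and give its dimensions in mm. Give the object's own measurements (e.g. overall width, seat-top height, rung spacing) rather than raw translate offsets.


A single room: four walls, each 2490 mm tall and 168 mm thick, enclosing an outside footprint 3920×4950 mm (x × y), no floor or roof. The front and back walls (−y and +y sides) run the full x-width; the side walls fit between their inner faces. A door opening 854 mm wide and 2057 mm tall is cut through the front wall from the floor up, its −x edge 590 mm from the wall's −x end.


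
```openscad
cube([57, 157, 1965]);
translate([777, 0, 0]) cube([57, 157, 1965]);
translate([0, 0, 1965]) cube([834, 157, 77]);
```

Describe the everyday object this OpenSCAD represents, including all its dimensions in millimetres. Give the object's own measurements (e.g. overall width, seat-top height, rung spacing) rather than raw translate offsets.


A door frame. The clear opening is 720 mm wide and 1965 mm high. Two 57 mm wide jambs, 157 mm deep, stand either side of the opening from the floor to the top of the opening. A 77 mm thick head sits across the top of both jambs, spanning the full outside width of the frame.


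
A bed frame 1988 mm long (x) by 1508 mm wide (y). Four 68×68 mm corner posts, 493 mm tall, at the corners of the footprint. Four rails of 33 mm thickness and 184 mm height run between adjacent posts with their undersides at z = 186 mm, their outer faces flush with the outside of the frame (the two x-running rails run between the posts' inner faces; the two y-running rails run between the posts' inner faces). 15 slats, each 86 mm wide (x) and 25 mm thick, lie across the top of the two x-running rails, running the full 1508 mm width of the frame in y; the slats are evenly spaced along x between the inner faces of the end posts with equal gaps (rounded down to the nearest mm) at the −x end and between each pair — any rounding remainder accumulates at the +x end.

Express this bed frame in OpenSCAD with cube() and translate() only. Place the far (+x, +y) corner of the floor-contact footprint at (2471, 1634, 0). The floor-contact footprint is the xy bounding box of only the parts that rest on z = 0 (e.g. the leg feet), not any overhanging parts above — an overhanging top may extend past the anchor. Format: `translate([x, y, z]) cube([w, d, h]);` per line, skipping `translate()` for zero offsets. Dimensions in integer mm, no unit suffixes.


// slat z = rail_z + rail_h = 186 + 184 = 370
// slat gap = ⌊(1852 − 15·86) / 16⌋ = 35
translate([483, 126, 0]) cube([68, 68, 493]);
translate([483, 1566, 0]) cube([68, 68, 493]);
translate([2403, 126, 0]) cube([68, 68, 493]);
translate([2403, 1566, 0]) cube([68, 68, 493]);
translate([551, 126, 186]) cube([1852, 33, 184]);
translate([551, 1601, 186]) cube([1852, 33, 184]);
translate([483, 194, 186]) cube([33, 1372, 184]);
translate([2438, 194, 186]) cube([33, 1372, 184]);
translate([586, 126, 370]) cube([86, 1508, 25]);
translate([707, 126, 370]) cube([86, 1508, 25]);
translate([828, 126, 370]) cube([86, 1508, 25]);
translate([949, 126, 370]) cube([86, 1508, 25]);
translate([1070, 126, 370]) cube([86, 1508, 25]);
translate([1191, 126, 370]) cube([86, 1508, 25]);
translate([1312, 126, 370]) cube([86, 1508, 25]);
translate([1433, 126, 370]) cube([86, 1508, 25]);
translate([1554, 126, 370]) cube([86, 1508, 25]);
translate([1675, 126, 370]) cube([86, 1508, 25]);
translate([1796, 126, 370]) cube([86, 1508, 25]);
translate([1917, 126, 370]) cube([86, 1508, 25]);
translate([2038, 126, 370]) cube([86, 1508, 25]);
translate([2159, 126, 370]) cube([86, 1508, 25]);
translate([2280, 126, 370]) cube([86, 1508, 25]);


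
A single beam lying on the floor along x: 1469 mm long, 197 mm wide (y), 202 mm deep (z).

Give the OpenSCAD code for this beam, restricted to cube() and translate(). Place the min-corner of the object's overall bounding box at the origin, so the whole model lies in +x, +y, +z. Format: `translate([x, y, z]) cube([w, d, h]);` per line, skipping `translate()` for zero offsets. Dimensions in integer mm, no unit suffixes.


cube([1469, 197, 202]);


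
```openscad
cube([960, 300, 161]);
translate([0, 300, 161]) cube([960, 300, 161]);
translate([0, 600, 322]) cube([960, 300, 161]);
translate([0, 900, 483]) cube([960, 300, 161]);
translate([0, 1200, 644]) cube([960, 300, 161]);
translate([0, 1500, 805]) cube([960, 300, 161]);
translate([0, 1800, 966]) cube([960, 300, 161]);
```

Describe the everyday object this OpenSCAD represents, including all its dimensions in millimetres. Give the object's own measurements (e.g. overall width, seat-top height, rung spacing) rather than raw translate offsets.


A straight staircase of 7 solid steps. Each step is 960 mm wide (x), 300 mm deep (y, the going) and 161 mm tall (the rise). The first step rests on the floor; each subsequent step sits one going further in +y and one rise higher in +z, directly behind and above the previous step with no overlap.


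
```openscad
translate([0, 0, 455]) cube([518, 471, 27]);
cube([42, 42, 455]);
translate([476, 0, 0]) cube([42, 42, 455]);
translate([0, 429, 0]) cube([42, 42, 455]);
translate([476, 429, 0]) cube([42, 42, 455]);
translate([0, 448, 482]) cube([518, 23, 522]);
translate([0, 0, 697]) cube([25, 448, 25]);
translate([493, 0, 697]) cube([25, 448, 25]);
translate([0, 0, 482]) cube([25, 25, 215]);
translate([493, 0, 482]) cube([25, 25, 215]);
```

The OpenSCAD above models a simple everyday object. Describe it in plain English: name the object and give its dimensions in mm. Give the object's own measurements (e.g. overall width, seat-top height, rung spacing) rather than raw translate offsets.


A chair. The seat is a 518×471×27 mm slab with its top at z = 482 mm, on four 42×42 mm corner legs (flush with the seat edges, standing on z = 0). A flat backrest 23 mm thick, 522 mm tall, spans the full seat width and rises from the seat top along its +y edge, rear face flush with the rear of the seat. Two armrests of 25×25 mm section run along each side from the seat's front edge to the front of the backrest, top faces 240 mm above the seat top and outer faces flush with the seat's x-edges; a 25×25 mm post under the front of each armrest stands on the seat at the front corner.


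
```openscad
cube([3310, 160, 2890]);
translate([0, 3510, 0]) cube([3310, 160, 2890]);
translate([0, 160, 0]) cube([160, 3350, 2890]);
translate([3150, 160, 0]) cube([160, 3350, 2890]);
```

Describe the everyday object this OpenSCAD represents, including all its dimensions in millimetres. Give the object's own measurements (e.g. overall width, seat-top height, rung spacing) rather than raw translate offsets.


The wall frame of a small rectangular building: four walls, each 2890 mm tall and 160 mm thick, enclosing a footprint 3310 mm (x) by 3670 mm (y) outside-to-outside, with no floor or roof. The front and back walls (the −y and +y sides) span the full width; the two side walls fit between them.


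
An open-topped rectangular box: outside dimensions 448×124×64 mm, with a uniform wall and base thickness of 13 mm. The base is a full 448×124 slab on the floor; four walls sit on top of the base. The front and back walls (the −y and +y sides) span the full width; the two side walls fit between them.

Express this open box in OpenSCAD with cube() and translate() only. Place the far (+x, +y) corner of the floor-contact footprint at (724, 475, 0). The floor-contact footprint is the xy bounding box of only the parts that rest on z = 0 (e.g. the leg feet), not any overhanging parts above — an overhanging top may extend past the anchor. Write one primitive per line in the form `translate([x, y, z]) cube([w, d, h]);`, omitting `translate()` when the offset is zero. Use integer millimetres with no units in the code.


translate([276, 351, 0]) cube([448, 124, 13]);
translate([276, 351, 13]) cube([448, 13, 51]);
translate([276, 462, 13]) cube([448, 13, 51]);
translate([276, 364, 13]) cube([13, 98, 51]);
translate([711, 364, 13]) cube([13, 98, 51]);
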